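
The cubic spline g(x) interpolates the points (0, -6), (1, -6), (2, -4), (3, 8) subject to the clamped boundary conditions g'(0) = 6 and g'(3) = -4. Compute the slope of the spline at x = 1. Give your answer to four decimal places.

-3.0667

With m_i denoting the second derivative at x_i, h_i = 1, 1, 1, and Δ_i = (y_(i+1) − y_i)/h_i = 0, 2, 12:
  1·m_0 + 4·m_1 + 1·m_2 = 6(Δ_1 - Δ_0) = 12
  1·m_1 + 4·m_2 + 1·m_3 = 6(Δ_2 - Δ_1) = 60
Clamped end conditions give two more equations: 2h_0·m_0 + h_0·m_1 = 6(Δ_0 - g'(0)) = -36 and h_2·m_2 + 2h_2·m_3 = 6(g'(3) - Δ_2) = -96.
Solving the tridiagonal system: m_0 = -268/15, m_1 = -4/15, m_2 = 464/15, m_3 = -952/15.
On [1, 2], g'(x) = b_1 + 2c_1·(x - 1) + 3d_1·(x - 1)² with b_1 = Δ_1 - h_1(2m_1 + m_2)/6 = -46/15, c_1 = m_1/2 = -2/15, d_1 = (m_2 - m_1)/(6h_1) = 26/5. So g'(1) = -46/15.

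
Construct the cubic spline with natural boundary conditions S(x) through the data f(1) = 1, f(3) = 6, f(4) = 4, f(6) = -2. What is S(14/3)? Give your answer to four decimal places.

2.0635

With σ_i denoting the second derivative at x_i, h_i = 2, 1, 2, and Δ_i = (y_(i+1) − y_i)/h_i = 5/2, -2, -3:
  2·σ_0 + 6·σ_1 + 1·σ_2 = 6(Δ_1 - Δ_0) = -27
  1·σ_1 + 6·σ_2 + 2·σ_3 = 6(Δ_2 - Δ_1) = -6
Natural end conditions: σ_0 = σ_3 = 0.
Solving: σ_0 = 0, σ_1 = -156/35, σ_2 = -9/35, σ_3 = 0.
On [4, 6], S(x) = 4 - 99/35·(x - 4) - 9/70·(x - 4)² + 3/140·(x - 4)³.
With (x - 4) = 2/3: S(14/3) = 130/63.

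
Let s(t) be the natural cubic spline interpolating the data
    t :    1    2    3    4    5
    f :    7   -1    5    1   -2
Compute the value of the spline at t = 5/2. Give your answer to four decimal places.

Put M_i = s'' at the i-th knot. Here h = (1, 1, 1, 1) and Δ = (-8, 6, -4, -3), so the interior equations h_(i-1)·M_(i-1) + 2(h_(i-1)+h_i)·M_i + h_i·M_(i+1) = 6(Δ_i − Δ_(i-1)) read
  1·M_0 + 4·M_1 + 1·M_2 = 6(Δ_1 - Δ_0) = 84
  1·M_1 + 4·M_2 + 1·M_3 = 6(Δ_2 - Δ_1) = -60
  1·M_2 + 4·M_3 + 1·M_4 = 6(Δ_3 - Δ_2) = 6
Natural end conditions: M_0 = M_4 = 0.
Solving the tridiagonal system: M_0 = 0, M_1 = 753/28, M_2 = -165/7, M_3 = 207/28, M_4 = 0.
On [2, 3], s(t) = -1 + 27/28·(t - 2) + 753/56·(t - 2)² - 471/56·(t - 2)³.
With (t - 2) = 1/2: s(5/2) = 803/448.

1.7924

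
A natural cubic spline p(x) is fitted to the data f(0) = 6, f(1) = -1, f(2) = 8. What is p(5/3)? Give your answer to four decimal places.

3.8148

With m_i denoting the second derivative at x_i, h_i = 1, 1, and Δ_i = (y_(i+1) − y_i)/h_i = -7, 9:
  1·m_0 + 4·m_1 + 1·m_2 = 6(Δ_1 - Δ_0) = 96
Natural end conditions: m_0 = m_2 = 0.
Hence m_0 = 0, m_1 = 24, m_2 = 0.
On [1, 2], p(x) = -1 + 1·(x - 1) + 12·(x - 1)² - 4·(x - 1)³.
With (x - 1) = 2/3: p(5/3) = 103/27.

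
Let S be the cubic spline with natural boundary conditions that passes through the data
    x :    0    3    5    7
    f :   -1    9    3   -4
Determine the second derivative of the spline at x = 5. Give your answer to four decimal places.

With M_i denoting the second derivative at x_i, h_i = 3, 2, 2, and Δ_i = (y_(i+1) − y_i)/h_i = 10/3, -3, -7/2:
  3·M_0 + 10·M_1 + 2·M_2 = 6(Δ_1 - Δ_0) = -38
  2·M_1 + 8·M_2 + 2·M_3 = 6(Δ_2 - Δ_1) = -3
Natural end conditions: M_0 = M_3 = 0.
Hence M_0 = 0, M_1 = -149/38, M_2 = 23/38, M_3 = 0.

0.6053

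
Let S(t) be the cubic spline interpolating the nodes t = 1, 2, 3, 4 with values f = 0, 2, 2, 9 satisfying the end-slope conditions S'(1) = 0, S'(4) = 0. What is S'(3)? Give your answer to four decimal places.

5.2000

Put M_i = S'' at the i-th knot. Here h = (1, 1, 1) and Δ = (2, 0, 7), so the interior equations h_(i-1)·M_(i-1) + 2(h_(i-1)+h_i)·M_i + h_i·M_(i+1) = 6(Δ_i − Δ_(i-1)) read
  1·M_0 + 4·M_1 + 1·M_2 = 6(Δ_1 - Δ_0) = -12
  1·M_1 + 4·M_2 + 1·M_3 = 6(Δ_2 - Δ_1) = 42
Clamped end conditions give two more equations: 2h_0·M_0 + h_0·M_1 = 6(Δ_0 - S'(1)) = 12 and h_2·M_2 + 2h_2·M_3 = 6(S'(4) - Δ_2) = -42.
Solving: M_0 = 58/5, M_1 = -56/5, M_2 = 106/5, M_3 = -158/5.
On [3, 4], S'(t) = b_2 + 2c_2·(t - 3) + 3d_2·(t - 3)² with b_2 = Δ_2 - h_2(2M_2 + M_3)/6 = 26/5, c_2 = M_2/2 = 53/5, d_2 = (M_3 - M_2)/(6h_2) = -44/5. So S'(3) = 26/5.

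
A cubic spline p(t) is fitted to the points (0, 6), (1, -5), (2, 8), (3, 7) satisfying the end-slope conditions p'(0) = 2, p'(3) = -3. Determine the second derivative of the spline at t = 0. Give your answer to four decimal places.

Put σ_i = p'' at the i-th knot. Here h = (1, 1, 1) and Δ = (-11, 13, -1), so the interior equations h_(i-1)·σ_(i-1) + 2(h_(i-1)+h_i)·σ_i + h_i·σ_(i+1) = 6(Δ_i − Δ_(i-1)) read
  1·σ_0 + 4·σ_1 + 1·σ_2 = 6(Δ_1 - Δ_0) = 144
  1·σ_1 + 4·σ_2 + 1·σ_3 = 6(Δ_2 - Δ_1) = -84
Clamped end conditions give two more equations: 2h_0·σ_0 + h_0·σ_1 = 6(Δ_0 - p'(0)) = -78 and h_2·σ_2 + 2h_2·σ_3 = 6(p'(3) - Δ_2) = -12.
Solving: σ_0 = -1064/15, σ_1 = 958/15, σ_2 = -608/15, σ_3 = 214/15.

-70.9333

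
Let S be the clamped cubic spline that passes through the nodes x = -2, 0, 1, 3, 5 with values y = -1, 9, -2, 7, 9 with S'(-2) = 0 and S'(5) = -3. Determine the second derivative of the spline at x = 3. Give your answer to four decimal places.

Put m_i = S'' at the i-th knot. Here h = (2, 1, 2, 2) and Δ = (5, -11, 9/2, 1), so the interior equations h_(i-1)·m_(i-1) + 2(h_(i-1)+h_i)·m_i + h_i·m_(i+1) = 6(Δ_i − Δ_(i-1)) read
  2·m_0 + 6·m_1 + 1·m_2 = 6(Δ_1 - Δ_0) = -96
  1·m_1 + 6·m_2 + 2·m_3 = 6(Δ_2 - Δ_1) = 93
  2·m_2 + 8·m_3 + 2·m_4 = 6(Δ_3 - Δ_2) = -21
Clamped end conditions give two more equations: 2h_0·m_0 + h_0·m_1 = 6(Δ_0 - S'(-2)) = 30 and h_3·m_3 + 2h_3·m_4 = 6(S'(5) - Δ_3) = -24.
Hence m_0 = 1272/61, m_1 = -1629/61, m_2 = 1374/61, m_3 = -471/61, m_4 = -261/122.

-7.7213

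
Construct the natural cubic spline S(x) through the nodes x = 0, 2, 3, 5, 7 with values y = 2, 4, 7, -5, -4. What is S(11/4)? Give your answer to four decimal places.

6.7658

Let M_i = S''(x_i). Step sizes h_i = 2, 1, 2, 2; slopes of the chords Δ_i = (y_(i+1) - y_i)/h_i = 1, 3, -6, 1/2.
  2·M_0 + 6·M_1 + 1·M_2 = 6(Δ_1 - Δ_0) = 12
  1·M_1 + 6·M_2 + 2·M_3 = 6(Δ_2 - Δ_1) = -54
  2·M_2 + 8·M_3 + 2·M_4 = 6(Δ_3 - Δ_2) = 39
Natural end conditions: M_0 = M_4 = 0.
Solving the tridiagonal system: M_0 = 0, M_1 = 519/128, M_2 = -789/64, M_3 = 2037/256, M_4 = 0.
On [2, 3], S(x) = 4 + 237/64·(x - 2) + 519/256·(x - 2)² - 699/256·(x - 2)³.
With (x - 2) = 3/4: S(11/4) = 110851/16384.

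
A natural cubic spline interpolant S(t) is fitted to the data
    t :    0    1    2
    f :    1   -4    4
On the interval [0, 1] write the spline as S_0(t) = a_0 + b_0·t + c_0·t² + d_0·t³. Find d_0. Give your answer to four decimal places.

Let m_i = S''(x_i). Step sizes h_i = 1, 1; slopes of the chords Δ_i = (y_(i+1) - y_i)/h_i = -5, 8.
  1·m_0 + 4·m_1 + 1·m_2 = 6(Δ_1 - Δ_0) = 78
Natural end conditions: m_0 = m_2 = 0.
Hence m_0 = 0, m_1 = 39/2, m_2 = 0.
On [0, 1], with S_0(t) = a_0 + b_0·t + c_0·t² + d_0·t³: c_0 = m_0/2 = 0, d_0 = (m_1 - m_0)/(6h_0) = 13/4, b_0 = Δ_0 - h_0(2m_0 + m_1)/6 = -33/4.

3.2500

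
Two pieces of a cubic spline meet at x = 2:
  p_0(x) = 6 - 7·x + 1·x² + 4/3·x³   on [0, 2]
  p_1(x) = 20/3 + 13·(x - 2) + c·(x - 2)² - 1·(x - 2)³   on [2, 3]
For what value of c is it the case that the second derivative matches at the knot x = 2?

p_0''(x) = 2 + 8·x, so p_0''(2) = 18. On the right, p_1''(2) = 2c, so c = 9.

9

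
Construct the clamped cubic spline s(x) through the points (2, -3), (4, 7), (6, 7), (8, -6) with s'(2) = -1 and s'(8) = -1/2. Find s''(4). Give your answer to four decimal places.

Write M_i for s''(x_i). With h_i = 2, 2, 2 and divided differences Δ_i = 5, 0, -13/2, the continuity of s' gives the tridiagonal system
  2·M_0 + 8·M_1 + 2·M_2 = 6(Δ_1 - Δ_0) = -30
  2·M_1 + 8·M_2 + 2·M_3 = 6(Δ_2 - Δ_1) = -39
Clamped end conditions give two more equations: 2h_0·M_0 + h_0·M_1 = 6(Δ_0 - s'(2)) = 36 and h_2·M_2 + 2h_2·M_3 = 6(s'(8) - Δ_2) = 36.
Forward elimination and back-substitution give M_0 = 172/15, M_1 = -74/15, M_2 = -101/15, M_3 = 371/30.

-4.9333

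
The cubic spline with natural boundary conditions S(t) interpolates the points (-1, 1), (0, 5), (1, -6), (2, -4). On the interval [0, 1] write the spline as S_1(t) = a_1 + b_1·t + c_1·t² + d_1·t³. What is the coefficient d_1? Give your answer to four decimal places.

9.3333

Put m_i = S'' at the i-th knot. Here h = (1, 1, 1) and Δ = (4, -11, 2), so the interior equations h_(i-1)·m_(i-1) + 2(h_(i-1)+h_i)·m_i + h_i·m_(i+1) = 6(Δ_i − Δ_(i-1)) read
  1·m_0 + 4·m_1 + 1·m_2 = 6(Δ_1 - Δ_0) = -90
  1·m_1 + 4·m_2 + 1·m_3 = 6(Δ_2 - Δ_1) = 78
Natural end conditions: m_0 = m_3 = 0.
Hence m_0 = 0, m_1 = -146/5, m_2 = 134/5, m_3 = 0.
On [0, 1], with S_1(t) = a_1 + b_1·t + c_1·t² + d_1·t³: c_1 = m_1/2 = -73/5, d_1 = (m_2 - m_1)/(6h_1) = 28/3, b_1 = Δ_1 - h_1(2m_1 + m_2)/6 = -86/15.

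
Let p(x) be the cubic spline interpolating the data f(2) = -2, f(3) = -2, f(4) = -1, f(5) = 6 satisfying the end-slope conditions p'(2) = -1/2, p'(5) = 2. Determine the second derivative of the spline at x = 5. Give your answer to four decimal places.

With M_i denoting the second derivative at x_i, h_i = 1, 1, 1, and Δ_i = (y_(i+1) − y_i)/h_i = 0, 1, 7:
  1·M_0 + 4·M_1 + 1·M_2 = 6(Δ_1 - Δ_0) = 6
  1·M_1 + 4·M_2 + 1·M_3 = 6(Δ_2 - Δ_1) = 36
Clamped end conditions give two more equations: 2h_0·M_0 + h_0·M_1 = 6(Δ_0 - p'(2)) = 3 and h_2·M_2 + 2h_2·M_3 = 6(p'(5) - Δ_2) = -30.
Solving the tridiagonal system: M_0 = 46/15, M_1 = -47/15, M_2 = 232/15, M_3 = -341/15.

-22.7333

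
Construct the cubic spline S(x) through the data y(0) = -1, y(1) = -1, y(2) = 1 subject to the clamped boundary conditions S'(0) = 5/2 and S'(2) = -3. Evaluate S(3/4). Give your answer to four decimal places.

With σ_i denoting the second derivative at x_i, h_i = 1, 1, and Δ_i = (y_(i+1) − y_i)/h_i = 0, 2:
  1·σ_0 + 4·σ_1 + 1·σ_2 = 6(Δ_1 - Δ_0) = 12
Clamped end conditions give two more equations: 2h_0·σ_0 + h_0·σ_1 = 6(Δ_0 - S'(0)) = -15 and h_1·σ_1 + 2h_1·σ_2 = 6(S'(2) - Δ_1) = -30.
Solving the tridiagonal system: σ_0 = -53/4, σ_1 = 23/2, σ_2 = -83/4.
On [0, 1], S(x) = -1 + 5/2·x - 53/8·x² + 33/8·x³.
With x = 3/4: S(3/4) = -569/512.

-1.1113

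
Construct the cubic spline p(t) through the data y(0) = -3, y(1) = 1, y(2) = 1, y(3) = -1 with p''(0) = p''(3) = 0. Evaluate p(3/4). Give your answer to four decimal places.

0.3063

Write σ_i for p''(x_i). With h_i = 1, 1, 1 and divided differences Δ_i = 4, 0, -2, the continuity of p' gives the tridiagonal system
  1·σ_0 + 4·σ_1 + 1·σ_2 = 6(Δ_1 - Δ_0) = -24
  1·σ_1 + 4·σ_2 + 1·σ_3 = 6(Δ_2 - Δ_1) = -12
Natural end conditions: σ_0 = σ_3 = 0.
Forward elimination and back-substitution give σ_0 = 0, σ_1 = -28/5, σ_2 = -8/5, σ_3 = 0.
On [0, 1], p(t) = -3 + 74/15·t + 0·t² - 14/15·t³.
With t = 3/4: p(3/4) = 49/160.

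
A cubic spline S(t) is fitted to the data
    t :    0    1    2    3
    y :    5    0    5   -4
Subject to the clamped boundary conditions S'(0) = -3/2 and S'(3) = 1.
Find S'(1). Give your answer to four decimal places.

Write σ_i for S''(x_i). With h_i = 1, 1, 1 and divided differences Δ_i = -5, 5, -9, the continuity of S' gives the tridiagonal system
  1·σ_0 + 4·σ_1 + 1·σ_2 = 6(Δ_1 - Δ_0) = 60
  1·σ_1 + 4·σ_2 + 1·σ_3 = 6(Δ_2 - Δ_1) = -84
Clamped end conditions give two more equations: 2h_0·σ_0 + h_0·σ_1 = 6(Δ_0 - S'(0)) = -21 and h_2·σ_2 + 2h_2·σ_3 = 6(S'(3) - Δ_2) = 60.
Forward elimination and back-substitution give σ_0 = -398/15, σ_1 = 481/15, σ_2 = -626/15, σ_3 = 763/15.
On [1, 2], S'(t) = b_1 + 2c_1·(t - 1) + 3d_1·(t - 1)² with b_1 = Δ_1 - h_1(2σ_1 + σ_2)/6 = 19/15, c_1 = σ_1/2 = 481/30, d_1 = (σ_2 - σ_1)/(6h_1) = -123/10. So S'(1) = 19/15.

1.2667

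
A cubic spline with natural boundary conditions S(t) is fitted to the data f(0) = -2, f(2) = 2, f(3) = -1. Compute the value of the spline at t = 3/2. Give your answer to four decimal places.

2.0938

Write M_i for S''(x_i). With h_i = 2, 1 and divided differences Δ_i = 2, -3, the continuity of S' gives the tridiagonal system
  2·M_0 + 6·M_1 + 1·M_2 = 6(Δ_1 - Δ_0) = -30
Natural end conditions: M_0 = M_2 = 0.
Forward elimination and back-substitution give M_0 = 0, M_1 = -5, M_2 = 0.
On [0, 2], S(t) = -2 + 11/3·t + 0·t² - 5/12·t³.
With t = 3/2: S(3/2) = 67/32.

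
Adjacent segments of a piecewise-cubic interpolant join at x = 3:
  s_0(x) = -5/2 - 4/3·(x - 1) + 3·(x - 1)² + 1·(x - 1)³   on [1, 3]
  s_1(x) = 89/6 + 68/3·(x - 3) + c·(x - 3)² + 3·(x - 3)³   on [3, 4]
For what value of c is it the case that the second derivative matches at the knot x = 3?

s_0''(x) = 6 + 6·(x - 1), so s_0''(3) = 18. On the right, s_1''(3) = 2c, so c = 9.

9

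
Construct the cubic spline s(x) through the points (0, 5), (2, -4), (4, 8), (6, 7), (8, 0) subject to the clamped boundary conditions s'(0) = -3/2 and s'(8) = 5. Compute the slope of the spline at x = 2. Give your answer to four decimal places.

0.1250

With σ_i denoting the second derivative at x_i, h_i = 2, 2, 2, 2, and Δ_i = (y_(i+1) − y_i)/h_i = -9/2, 6, -1/2, -7/2:
  2·σ_0 + 8·σ_1 + 2·σ_2 = 6(Δ_1 - Δ_0) = 63
  2·σ_1 + 8·σ_2 + 2·σ_3 = 6(Δ_2 - Δ_1) = -39
  2·σ_2 + 8·σ_3 + 2·σ_4 = 6(Δ_3 - Δ_2) = -18
Clamped end conditions give two more equations: 2h_0·σ_0 + h_0·σ_1 = 6(Δ_0 - s'(0)) = -18 and h_3·σ_3 + 2h_3·σ_4 = 6(s'(8) - Δ_3) = 51.
Hence σ_0 = -85/8, σ_1 = 49/4, σ_2 = -55/8, σ_3 = -17/4, σ_4 = 119/8.
On [2, 4], s'(x) = b_1 + 2c_1·(x - 2) + 3d_1·(x - 2)² with b_1 = Δ_1 - h_1(2σ_1 + σ_2)/6 = 1/8, c_1 = σ_1/2 = 49/8, d_1 = (σ_2 - σ_1)/(6h_1) = -51/32. So s'(2) = 1/8.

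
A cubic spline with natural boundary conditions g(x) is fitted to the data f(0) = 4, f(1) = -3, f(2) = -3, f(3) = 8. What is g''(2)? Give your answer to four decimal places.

14.8000

With M_i denoting the second derivative at x_i, h_i = 1, 1, 1, and Δ_i = (y_(i+1) − y_i)/h_i = -7, 0, 11:
  1·M_0 + 4·M_1 + 1·M_2 = 6(Δ_1 - Δ_0) = 42
  1·M_1 + 4·M_2 + 1·M_3 = 6(Δ_2 - Δ_1) = 66
Natural end conditions: M_0 = M_3 = 0.
Hence M_0 = 0, M_1 = 34/5, M_2 = 74/5, M_3 = 0.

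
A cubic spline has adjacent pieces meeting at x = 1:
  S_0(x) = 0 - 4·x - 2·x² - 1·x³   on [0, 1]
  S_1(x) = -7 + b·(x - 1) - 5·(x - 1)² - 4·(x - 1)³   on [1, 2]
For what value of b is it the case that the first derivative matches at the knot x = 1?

S_0'(x) = -4 - 4·x - 3·x², so S_0'(1) = -11. On the right, S_1'(1) = b, so b = -11.

-11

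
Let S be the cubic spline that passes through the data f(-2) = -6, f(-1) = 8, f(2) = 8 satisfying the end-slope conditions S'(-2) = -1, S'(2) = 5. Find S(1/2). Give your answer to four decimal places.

Write m_i for S''(x_i). With h_i = 1, 3 and divided differences Δ_i = 14, 0, the continuity of S' gives the tridiagonal system
  1·m_0 + 8·m_1 + 3·m_2 = 6(Δ_1 - Δ_0) = -84
Clamped end conditions give two more equations: 2h_0·m_0 + h_0·m_1 = 6(Δ_0 - S'(-2)) = 90 and h_1·m_1 + 2h_1·m_2 = 6(S'(2) - Δ_1) = 30.
Solving the tridiagonal system: m_0 = 57, m_1 = -24, m_2 = 17.
On [-1, 2], S(x) = 8 + 31/2·(x + 1) - 12·(x + 1)² + 41/18·(x + 1)³.
With (x + 1) = 3/2: S(1/2) = 191/16.

11.9375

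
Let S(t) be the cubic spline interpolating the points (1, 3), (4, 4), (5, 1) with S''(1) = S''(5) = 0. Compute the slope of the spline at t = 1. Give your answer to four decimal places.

1.5833

Let M_i = S''(x_i). Step sizes h_i = 3, 1; slopes of the chords Δ_i = (y_(i+1) - y_i)/h_i = 1/3, -3.
  3·M_0 + 8·M_1 + 1·M_2 = 6(Δ_1 - Δ_0) = -20
Natural end conditions: M_0 = M_2 = 0.
Hence M_0 = 0, M_1 = -5/2, M_2 = 0.
On [1, 4], S'(t) = b_0 + 2c_0·(t - 1) + 3d_0·(t - 1)² with b_0 = Δ_0 - h_0(2M_0 + M_1)/6 = 19/12, c_0 = M_0/2 = 0, d_0 = (M_1 - M_0)/(6h_0) = -5/36. So S'(1) = 19/12.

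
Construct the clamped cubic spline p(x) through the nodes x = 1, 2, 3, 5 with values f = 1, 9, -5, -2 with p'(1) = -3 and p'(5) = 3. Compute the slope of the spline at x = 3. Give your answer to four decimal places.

-13.6364

Let σ_i = p''(x_i). Step sizes h_i = 1, 1, 2; slopes of the chords Δ_i = (y_(i+1) - y_i)/h_i = 8, -14, 3/2.
  1·σ_0 + 4·σ_1 + 1·σ_2 = 6(Δ_1 - Δ_0) = -132
  1·σ_1 + 6·σ_2 + 2·σ_3 = 6(Δ_2 - Δ_1) = 93
Clamped end conditions give two more equations: 2h_0·σ_0 + h_0·σ_1 = 6(Δ_0 - p'(1)) = 66 and h_2·σ_2 + 2h_2·σ_3 = 6(p'(5) - Δ_2) = 9.
Solving: σ_0 = 1335/22, σ_1 = -609/11, σ_2 = 633/22, σ_3 = -267/22.
On [3, 5], p'(x) = b_2 + 2c_2·(x - 3) + 3d_2·(x - 3)² with b_2 = Δ_2 - h_2(2σ_2 + σ_3)/6 = -150/11, c_2 = σ_2/2 = 633/44, d_2 = (σ_3 - σ_2)/(6h_2) = -75/22. So p'(3) = -150/11.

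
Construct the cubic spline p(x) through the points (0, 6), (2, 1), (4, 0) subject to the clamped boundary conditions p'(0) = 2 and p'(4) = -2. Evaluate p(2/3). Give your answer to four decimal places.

With σ_i denoting the second derivative at x_i, h_i = 2, 2, and Δ_i = (y_(i+1) − y_i)/h_i = -5/2, -1/2:
  2·σ_0 + 8·σ_1 + 2·σ_2 = 6(Δ_1 - Δ_0) = 12
Clamped end conditions give two more equations: 2h_0·σ_0 + h_0·σ_1 = 6(Δ_0 - p'(0)) = -27 and h_1·σ_1 + 2h_1·σ_2 = 6(p'(4) - Δ_1) = -9.
Solving the tridiagonal system: σ_0 = -37/4, σ_1 = 5, σ_2 = -19/4.
On [0, 2], p(x) = 6 + 2·x - 37/8·x² + 19/16·x³.
With x = 2/3: p(2/3) = 152/27.

5.6296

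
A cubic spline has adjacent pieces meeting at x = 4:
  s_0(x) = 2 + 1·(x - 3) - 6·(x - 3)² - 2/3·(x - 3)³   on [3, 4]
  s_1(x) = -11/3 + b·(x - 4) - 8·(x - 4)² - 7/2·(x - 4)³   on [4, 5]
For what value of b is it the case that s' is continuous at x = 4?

s_0'(x) = 1 - 12·(x - 3) - 2·(x - 3)², so s_0'(4) = -13. On the right, s_1'(4) = b, so b = -13.

-13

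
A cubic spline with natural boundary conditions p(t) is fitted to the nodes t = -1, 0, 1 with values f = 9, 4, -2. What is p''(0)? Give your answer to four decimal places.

-1.5000

Write σ_i for p''(x_i). With h_i = 1, 1 and divided differences Δ_i = -5, -6, the continuity of p' gives the tridiagonal system
  1·σ_0 + 4·σ_1 + 1·σ_2 = 6(Δ_1 - Δ_0) = -6
Natural end conditions: σ_0 = σ_2 = 0.
Solving the tridiagonal system: σ_0 = 0, σ_1 = -3/2, σ_2 = 0.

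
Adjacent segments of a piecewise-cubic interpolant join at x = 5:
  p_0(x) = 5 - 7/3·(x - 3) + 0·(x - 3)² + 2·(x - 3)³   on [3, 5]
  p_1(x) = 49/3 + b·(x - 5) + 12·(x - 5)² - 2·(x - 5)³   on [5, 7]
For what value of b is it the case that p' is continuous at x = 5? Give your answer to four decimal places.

21.6667

p_0'(x) = -7/3 + 0·(x - 3) + 6·(x - 3)², so p_0'(5) = 65/3. On the right, p_1'(5) = b, so b = 65/3.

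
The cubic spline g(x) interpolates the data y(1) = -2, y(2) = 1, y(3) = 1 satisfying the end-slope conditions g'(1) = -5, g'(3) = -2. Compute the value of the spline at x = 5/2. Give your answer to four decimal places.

Let M_i = g''(x_i). Step sizes h_i = 1, 1; slopes of the chords Δ_i = (y_(i+1) - y_i)/h_i = 3, 0.
  1·M_0 + 4·M_1 + 1·M_2 = 6(Δ_1 - Δ_0) = -18
Clamped end conditions give two more equations: 2h_0·M_0 + h_0·M_1 = 6(Δ_0 - g'(1)) = 48 and h_1·M_1 + 2h_1·M_2 = 6(g'(3) - Δ_1) = -12.
Solving the tridiagonal system: M_0 = 30, M_1 = -12, M_2 = 0.
On [2, 3], g(x) = 1 + 4·(x - 2) - 6·(x - 2)² + 2·(x - 2)³.
With (x - 2) = 1/2: g(5/2) = 7/4.

1.7500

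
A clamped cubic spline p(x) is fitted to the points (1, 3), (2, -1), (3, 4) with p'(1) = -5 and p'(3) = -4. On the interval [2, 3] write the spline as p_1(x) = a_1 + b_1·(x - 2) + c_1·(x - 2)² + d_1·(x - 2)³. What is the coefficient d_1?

-11

Put M_i = p'' at the i-th knot. Here h = (1, 1) and Δ = (-4, 5), so the interior equations h_(i-1)·M_(i-1) + 2(h_(i-1)+h_i)·M_i + h_i·M_(i+1) = 6(Δ_i − Δ_(i-1)) read
  1·M_0 + 4·M_1 + 1·M_2 = 6(Δ_1 - Δ_0) = 54
Clamped end conditions give two more equations: 2h_0·M_0 + h_0·M_1 = 6(Δ_0 - p'(1)) = 6 and h_1·M_1 + 2h_1·M_2 = 6(p'(3) - Δ_1) = -54.
Hence M_0 = -10, M_1 = 26, M_2 = -40.
On [2, 3], with p_1(x) = a_1 + b_1·(x - 2) + c_1·(x - 2)² + d_1·(x - 2)³: c_1 = M_1/2 = 13, d_1 = (M_2 - M_1)/(6h_1) = -11, b_1 = Δ_1 - h_1(2M_1 + M_2)/6 = 3.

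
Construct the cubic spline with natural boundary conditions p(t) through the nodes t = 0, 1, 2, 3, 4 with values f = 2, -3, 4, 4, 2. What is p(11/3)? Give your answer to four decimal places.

2.6138

Let M_i = p''(x_i). Step sizes h_i = 1, 1, 1, 1; slopes of the chords Δ_i = (y_(i+1) - y_i)/h_i = -5, 7, 0, -2.
  1·M_0 + 4·M_1 + 1·M_2 = 6(Δ_1 - Δ_0) = 72
  1·M_1 + 4·M_2 + 1·M_3 = 6(Δ_2 - Δ_1) = -42
  1·M_2 + 4·M_3 + 1·M_4 = 6(Δ_3 - Δ_2) = -12
Natural end conditions: M_0 = M_4 = 0.
Solving the tridiagonal system: M_0 = 0, M_1 = 309/14, M_2 = -114/7, M_3 = 15/14, M_4 = 0.
On [3, 4], p(t) = 4 - 33/14·(t - 3) + 15/28·(t - 3)² - 5/28·(t - 3)³.
With (t - 3) = 2/3: p(11/3) = 494/189.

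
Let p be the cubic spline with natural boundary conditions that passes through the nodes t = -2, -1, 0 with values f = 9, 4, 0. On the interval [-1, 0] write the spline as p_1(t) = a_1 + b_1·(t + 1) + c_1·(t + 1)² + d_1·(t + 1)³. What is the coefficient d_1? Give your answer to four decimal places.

-0.2500

Write m_i for p''(x_i). With h_i = 1, 1 and divided differences Δ_i = -5, -4, the continuity of p' gives the tridiagonal system
  1·m_0 + 4·m_1 + 1·m_2 = 6(Δ_1 - Δ_0) = 6
Natural end conditions: m_0 = m_2 = 0.
Solving the tridiagonal system: m_0 = 0, m_1 = 3/2, m_2 = 0.
On [-1, 0], with p_1(t) = a_1 + b_1·(t + 1) + c_1·(t + 1)² + d_1·(t + 1)³: c_1 = m_1/2 = 3/4, d_1 = (m_2 - m_1)/(6h_1) = -1/4, b_1 = Δ_1 - h_1(2m_1 + m_2)/6 = -9/2.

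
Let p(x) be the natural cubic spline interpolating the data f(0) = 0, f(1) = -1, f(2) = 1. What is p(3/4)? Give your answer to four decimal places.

Let σ_i = p''(x_i). Step sizes h_i = 1, 1; slopes of the chords Δ_i = (y_(i+1) - y_i)/h_i = -1, 2.
  1·σ_0 + 4·σ_1 + 1·σ_2 = 6(Δ_1 - Δ_0) = 18
Natural end conditions: σ_0 = σ_2 = 0.
Solving: σ_0 = 0, σ_1 = 9/2, σ_2 = 0.
On [0, 1], p(x) = 0 - 7/4·x + 0·x² + 3/4·x³.
With x = 3/4: p(3/4) = -255/256.

-0.9961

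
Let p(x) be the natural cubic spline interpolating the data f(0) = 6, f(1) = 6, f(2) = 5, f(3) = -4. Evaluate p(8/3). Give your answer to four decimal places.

-0.3877

Let m_i = p''(x_i). Step sizes h_i = 1, 1, 1; slopes of the chords Δ_i = (y_(i+1) - y_i)/h_i = 0, -1, -9.
  1·m_0 + 4·m_1 + 1·m_2 = 6(Δ_1 - Δ_0) = -6
  1·m_1 + 4·m_2 + 1·m_3 = 6(Δ_2 - Δ_1) = -48
Natural end conditions: m_0 = m_3 = 0.
Solving: m_0 = 0, m_1 = 8/5, m_2 = -62/5, m_3 = 0.
On [2, 3], p(x) = 5 - 73/15·(x - 2) - 31/5·(x - 2)² + 31/15·(x - 2)³.
With (x - 2) = 2/3: p(8/3) = -157/405.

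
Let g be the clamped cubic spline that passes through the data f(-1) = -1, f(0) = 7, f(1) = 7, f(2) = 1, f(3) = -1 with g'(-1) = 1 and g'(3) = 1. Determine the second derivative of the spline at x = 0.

-18

With M_i denoting the second derivative at x_i, h_i = 1, 1, 1, 1, and Δ_i = (y_(i+1) − y_i)/h_i = 8, 0, -6, -2:
  1·M_0 + 4·M_1 + 1·M_2 = 6(Δ_1 - Δ_0) = -48
  1·M_1 + 4·M_2 + 1·M_3 = 6(Δ_2 - Δ_1) = -36
  1·M_2 + 4·M_3 + 1·M_4 = 6(Δ_3 - Δ_2) = 24
Clamped end conditions give two more equations: 2h_0·M_0 + h_0·M_1 = 6(Δ_0 - g'(-1)) = 42 and h_3·M_3 + 2h_3·M_4 = 6(g'(3) - Δ_3) = 18.
Forward elimination and back-substitution give M_0 = 30, M_1 = -18, M_2 = -6, M_3 = 6, M_4 = 6.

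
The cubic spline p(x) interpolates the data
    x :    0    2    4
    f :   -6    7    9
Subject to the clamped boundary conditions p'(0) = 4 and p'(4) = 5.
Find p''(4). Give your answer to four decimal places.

10.3750

Let M_i = p''(x_i). Step sizes h_i = 2, 2; slopes of the chords Δ_i = (y_(i+1) - y_i)/h_i = 13/2, 1.
  2·M_0 + 8·M_1 + 2·M_2 = 6(Δ_1 - Δ_0) = -33
Clamped end conditions give two more equations: 2h_0·M_0 + h_0·M_1 = 6(Δ_0 - p'(0)) = 15 and h_1·M_1 + 2h_1·M_2 = 6(p'(4) - Δ_1) = 24.
Forward elimination and back-substitution give M_0 = 65/8, M_1 = -35/4, M_2 = 83/8.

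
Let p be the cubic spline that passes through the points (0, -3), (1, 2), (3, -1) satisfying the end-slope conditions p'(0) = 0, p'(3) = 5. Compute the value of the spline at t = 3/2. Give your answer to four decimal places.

2.0234

Write M_i for p''(x_i). With h_i = 1, 2 and divided differences Δ_i = 5, -3/2, the continuity of p' gives the tridiagonal system
  1·M_0 + 6·M_1 + 2·M_2 = 6(Δ_1 - Δ_0) = -39
Clamped end conditions give two more equations: 2h_0·M_0 + h_0·M_1 = 6(Δ_0 - p'(0)) = 30 and h_1·M_1 + 2h_1·M_2 = 6(p'(3) - Δ_1) = 39.
Solving the tridiagonal system: M_0 = 139/6, M_1 = -49/3, M_2 = 215/12.
On [1, 3], p(t) = 2 + 41/12·(t - 1) - 49/6·(t - 1)² + 137/48·(t - 1)³.
With (t - 1) = 1/2: p(3/2) = 259/128.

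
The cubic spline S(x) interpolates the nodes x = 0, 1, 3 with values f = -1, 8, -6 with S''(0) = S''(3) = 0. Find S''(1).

Put M_i = S'' at the i-th knot. Here h = (1, 2) and Δ = (9, -7), so the interior equations h_(i-1)·M_(i-1) + 2(h_(i-1)+h_i)·M_i + h_i·M_(i+1) = 6(Δ_i − Δ_(i-1)) read
  1·M_0 + 6·M_1 + 2·M_2 = 6(Δ_1 - Δ_0) = -96
Natural end conditions: M_0 = M_2 = 0.
Solving: M_0 = 0, M_1 = -16, M_2 = 0.

-16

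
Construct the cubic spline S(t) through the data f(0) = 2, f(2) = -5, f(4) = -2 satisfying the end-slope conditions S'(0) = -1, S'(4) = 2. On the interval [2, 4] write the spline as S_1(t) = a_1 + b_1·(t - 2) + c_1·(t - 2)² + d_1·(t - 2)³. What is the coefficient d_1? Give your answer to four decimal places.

-0.6875

Put M_i = S'' at the i-th knot. Here h = (2, 2) and Δ = (-7/2, 3/2), so the interior equations h_(i-1)·M_(i-1) + 2(h_(i-1)+h_i)·M_i + h_i·M_(i+1) = 6(Δ_i − Δ_(i-1)) read
  2·M_0 + 8·M_1 + 2·M_2 = 6(Δ_1 - Δ_0) = 30
Clamped end conditions give two more equations: 2h_0·M_0 + h_0·M_1 = 6(Δ_0 - S'(0)) = -15 and h_1·M_1 + 2h_1·M_2 = 6(S'(4) - Δ_1) = 3.
Solving: M_0 = -27/4, M_1 = 6, M_2 = -9/4.
On [2, 4], with S_1(t) = a_1 + b_1·(t - 2) + c_1·(t - 2)² + d_1·(t - 2)³: c_1 = M_1/2 = 3, d_1 = (M_2 - M_1)/(6h_1) = -11/16, b_1 = Δ_1 - h_1(2M_1 + M_2)/6 = -7/4.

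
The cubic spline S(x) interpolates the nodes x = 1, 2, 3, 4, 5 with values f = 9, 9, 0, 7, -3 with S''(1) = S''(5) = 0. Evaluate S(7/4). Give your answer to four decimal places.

10.2656

Write m_i for S''(x_i). With h_i = 1, 1, 1, 1 and divided differences Δ_i = 0, -9, 7, -10, the continuity of S' gives the tridiagonal system
  1·m_0 + 4·m_1 + 1·m_2 = 6(Δ_1 - Δ_0) = -54
  1·m_1 + 4·m_2 + 1·m_3 = 6(Δ_2 - Δ_1) = 96
  1·m_2 + 4·m_3 + 1·m_4 = 6(Δ_3 - Δ_2) = -102
Natural end conditions: m_0 = m_4 = 0.
Solving the tridiagonal system: m_0 = 0, m_1 = -162/7, m_2 = 270/7, m_3 = -246/7, m_4 = 0.
On [1, 2], S(x) = 9 + 27/7·(x - 1) + 0·(x - 1)² - 27/7·(x - 1)³.
With (x - 1) = 3/4: S(7/4) = 657/64.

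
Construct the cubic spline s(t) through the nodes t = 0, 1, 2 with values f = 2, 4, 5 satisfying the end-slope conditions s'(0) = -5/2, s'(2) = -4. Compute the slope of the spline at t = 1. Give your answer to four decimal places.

3.8750

With M_i denoting the second derivative at x_i, h_i = 1, 1, and Δ_i = (y_(i+1) − y_i)/h_i = 2, 1:
  1·M_0 + 4·M_1 + 1·M_2 = 6(Δ_1 - Δ_0) = -6
Clamped end conditions give two more equations: 2h_0·M_0 + h_0·M_1 = 6(Δ_0 - s'(0)) = 27 and h_1·M_1 + 2h_1·M_2 = 6(s'(2) - Δ_1) = -30.
Solving: M_0 = 57/4, M_1 = -3/2, M_2 = -57/4.
On [1, 2], s'(t) = b_1 + 2c_1·(t - 1) + 3d_1·(t - 1)² with b_1 = Δ_1 - h_1(2M_1 + M_2)/6 = 31/8, c_1 = M_1/2 = -3/4, d_1 = (M_2 - M_1)/(6h_1) = -17/8. So s'(1) = 31/8.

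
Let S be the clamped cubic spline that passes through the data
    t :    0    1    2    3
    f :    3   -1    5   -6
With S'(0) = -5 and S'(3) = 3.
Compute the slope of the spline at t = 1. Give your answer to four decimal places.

4.1333

Write σ_i for S''(x_i). With h_i = 1, 1, 1 and divided differences Δ_i = -4, 6, -11, the continuity of S' gives the tridiagonal system
  1·σ_0 + 4·σ_1 + 1·σ_2 = 6(Δ_1 - Δ_0) = 60
  1·σ_1 + 4·σ_2 + 1·σ_3 = 6(Δ_2 - Δ_1) = -102
Clamped end conditions give two more equations: 2h_0·σ_0 + h_0·σ_1 = 6(Δ_0 - S'(0)) = 6 and h_2·σ_2 + 2h_2·σ_3 = 6(S'(3) - Δ_2) = 84.
Solving: σ_0 = -184/15, σ_1 = 458/15, σ_2 = -748/15, σ_3 = 1004/15.
On [1, 2], S'(t) = b_1 + 2c_1·(t - 1) + 3d_1·(t - 1)² with b_1 = Δ_1 - h_1(2σ_1 + σ_2)/6 = 62/15, c_1 = σ_1/2 = 229/15, d_1 = (σ_2 - σ_1)/(6h_1) = -67/5. So S'(1) = 62/15.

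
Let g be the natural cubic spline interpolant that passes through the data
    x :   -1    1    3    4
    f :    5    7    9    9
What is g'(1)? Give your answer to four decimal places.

With σ_i denoting the second derivative at x_i, h_i = 2, 2, 1, and Δ_i = (y_(i+1) − y_i)/h_i = 1, 1, 0:
  2·σ_0 + 8·σ_1 + 2·σ_2 = 6(Δ_1 - Δ_0) = 0
  2·σ_1 + 6·σ_2 + 1·σ_3 = 6(Δ_2 - Δ_1) = -6
Natural end conditions: σ_0 = σ_3 = 0.
Hence σ_0 = 0, σ_1 = 3/11, σ_2 = -12/11, σ_3 = 0.
On [1, 3], g'(x) = b_1 + 2c_1·(x - 1) + 3d_1·(x - 1)² with b_1 = Δ_1 - h_1(2σ_1 + σ_2)/6 = 13/11, c_1 = σ_1/2 = 3/22, d_1 = (σ_2 - σ_1)/(6h_1) = -5/44. So g'(1) = 13/11.

1.1818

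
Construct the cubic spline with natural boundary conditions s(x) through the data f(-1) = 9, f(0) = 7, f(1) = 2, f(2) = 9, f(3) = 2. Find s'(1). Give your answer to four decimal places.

2.3750

Write m_i for s''(x_i). With h_i = 1, 1, 1, 1 and divided differences Δ_i = -2, -5, 7, -7, the continuity of s' gives the tridiagonal system
  1·m_0 + 4·m_1 + 1·m_2 = 6(Δ_1 - Δ_0) = -18
  1·m_1 + 4·m_2 + 1·m_3 = 6(Δ_2 - Δ_1) = 72
  1·m_2 + 4·m_3 + 1·m_4 = 6(Δ_3 - Δ_2) = -84
Natural end conditions: m_0 = m_4 = 0.
Hence m_0 = 0, m_1 = -321/28, m_2 = 195/7, m_3 = -783/28, m_4 = 0.
On [1, 2], s'(x) = b_2 + 2c_2·(x - 1) + 3d_2·(x - 1)² with b_2 = Δ_2 - h_2(2m_2 + m_3)/6 = 19/8, c_2 = m_2/2 = 195/14, d_2 = (m_3 - m_2)/(6h_2) = -521/56. So s'(1) = 19/8.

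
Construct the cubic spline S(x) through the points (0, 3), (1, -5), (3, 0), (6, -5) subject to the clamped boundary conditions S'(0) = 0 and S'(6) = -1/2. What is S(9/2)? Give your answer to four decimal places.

-0.9803

Write σ_i for S''(x_i). With h_i = 1, 2, 3 and divided differences Δ_i = -8, 5/2, -5/3, the continuity of S' gives the tridiagonal system
  1·σ_0 + 6·σ_1 + 2·σ_2 = 6(Δ_1 - Δ_0) = 63
  2·σ_1 + 10·σ_2 + 3·σ_3 = 6(Δ_2 - Δ_1) = -25
Clamped end conditions give two more equations: 2h_0·σ_0 + h_0·σ_1 = 6(Δ_0 - S'(0)) = -48 and h_2·σ_2 + 2h_2·σ_3 = 6(S'(6) - Δ_2) = 7.
Forward elimination and back-substitution give σ_0 = -633/19, σ_1 = 354/19, σ_2 = -147/19, σ_3 = 287/57.
On [3, 6], S(x) = 0 + 135/38·(x - 3) - 147/38·(x - 3)² + 364/513·(x - 3)³.
With (x - 3) = 3/2: S(9/2) = -149/152.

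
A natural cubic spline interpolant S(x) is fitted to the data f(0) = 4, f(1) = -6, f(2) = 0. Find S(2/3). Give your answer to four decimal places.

-4.1481

Let σ_i = S''(x_i). Step sizes h_i = 1, 1; slopes of the chords Δ_i = (y_(i+1) - y_i)/h_i = -10, 6.
  1·σ_0 + 4·σ_1 + 1·σ_2 = 6(Δ_1 - Δ_0) = 96
Natural end conditions: σ_0 = σ_2 = 0.
Forward elimination and back-substitution give σ_0 = 0, σ_1 = 24, σ_2 = 0.
On [0, 1], S(x) = 4 - 14·x + 0·x² + 4·x³.
With x = 2/3: S(2/3) = -112/27.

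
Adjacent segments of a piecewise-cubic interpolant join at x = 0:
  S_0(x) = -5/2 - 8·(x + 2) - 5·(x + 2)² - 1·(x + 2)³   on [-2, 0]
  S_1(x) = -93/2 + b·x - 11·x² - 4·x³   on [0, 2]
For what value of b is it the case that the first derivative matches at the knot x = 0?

S_0'(x) = -8 - 10·(x + 2) - 3·(x + 2)², so S_0'(0) = -40. On the right, S_1'(0) = b, so b = -40.

-40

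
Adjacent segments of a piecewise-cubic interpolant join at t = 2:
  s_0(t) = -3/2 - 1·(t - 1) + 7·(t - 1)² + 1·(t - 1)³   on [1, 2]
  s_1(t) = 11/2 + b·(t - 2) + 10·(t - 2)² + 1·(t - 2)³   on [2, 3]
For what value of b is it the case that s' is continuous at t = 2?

16

s_0'(t) = -1 + 14·(t - 1) + 3·(t - 1)², so s_0'(2) = 16. On the right, s_1'(2) = b, so b = 16.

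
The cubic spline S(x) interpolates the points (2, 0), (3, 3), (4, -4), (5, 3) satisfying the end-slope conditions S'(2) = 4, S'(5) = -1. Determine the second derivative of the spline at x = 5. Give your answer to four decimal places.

Let m_i = S''(x_i). Step sizes h_i = 1, 1, 1; slopes of the chords Δ_i = (y_(i+1) - y_i)/h_i = 3, -7, 7.
  1·m_0 + 4·m_1 + 1·m_2 = 6(Δ_1 - Δ_0) = -60
  1·m_1 + 4·m_2 + 1·m_3 = 6(Δ_2 - Δ_1) = 84
Clamped end conditions give two more equations: 2h_0·m_0 + h_0·m_1 = 6(Δ_0 - S'(2)) = -6 and h_2·m_2 + 2h_2·m_3 = 6(S'(5) - Δ_2) = -48.
Forward elimination and back-substitution give m_0 = 32/3, m_1 = -82/3, m_2 = 116/3, m_3 = -130/3.

-43.3333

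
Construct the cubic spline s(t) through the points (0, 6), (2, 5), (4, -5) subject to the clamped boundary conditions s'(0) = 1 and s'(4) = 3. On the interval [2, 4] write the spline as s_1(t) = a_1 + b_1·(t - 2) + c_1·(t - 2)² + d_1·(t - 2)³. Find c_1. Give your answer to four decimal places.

Write M_i for s''(x_i). With h_i = 2, 2 and divided differences Δ_i = -1/2, -5, the continuity of s' gives the tridiagonal system
  2·M_0 + 8·M_1 + 2·M_2 = 6(Δ_1 - Δ_0) = -27
Clamped end conditions give two more equations: 2h_0·M_0 + h_0·M_1 = 6(Δ_0 - s'(0)) = -9 and h_1·M_1 + 2h_1·M_2 = 6(s'(4) - Δ_1) = 48.
Forward elimination and back-substitution give M_0 = 13/8, M_1 = -31/4, M_2 = 127/8.
On [2, 4], with s_1(t) = a_1 + b_1·(t - 2) + c_1·(t - 2)² + d_1·(t - 2)³: c_1 = M_1/2 = -31/8, d_1 = (M_2 - M_1)/(6h_1) = 63/32, b_1 = Δ_1 - h_1(2M_1 + M_2)/6 = -41/8.

-3.8750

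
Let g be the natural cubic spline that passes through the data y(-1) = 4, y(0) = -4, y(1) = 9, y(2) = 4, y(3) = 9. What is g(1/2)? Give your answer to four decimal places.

With σ_i denoting the second derivative at x_i, h_i = 1, 1, 1, 1, and Δ_i = (y_(i+1) − y_i)/h_i = -8, 13, -5, 5:
  1·σ_0 + 4·σ_1 + 1·σ_2 = 6(Δ_1 - Δ_0) = 126
  1·σ_1 + 4·σ_2 + 1·σ_3 = 6(Δ_2 - Δ_1) = -108
  1·σ_2 + 4·σ_3 + 1·σ_4 = 6(Δ_3 - Δ_2) = 60
Natural end conditions: σ_0 = σ_4 = 0.
Forward elimination and back-substitution give σ_0 = 0, σ_1 = 1191/28, σ_2 = -309/7, σ_3 = 729/28, σ_4 = 0.
On [0, 1], g(t) = -4 + 173/28·t + 1191/56·t² - 809/56·t³.
With t = 1/2: g(1/2) = 1165/448.

2.6004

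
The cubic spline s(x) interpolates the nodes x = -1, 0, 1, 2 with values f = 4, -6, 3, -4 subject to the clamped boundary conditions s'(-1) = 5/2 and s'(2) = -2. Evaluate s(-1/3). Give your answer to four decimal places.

With M_i denoting the second derivative at x_i, h_i = 1, 1, 1, and Δ_i = (y_(i+1) − y_i)/h_i = -10, 9, -7:
  1·M_0 + 4·M_1 + 1·M_2 = 6(Δ_1 - Δ_0) = 114
  1·M_1 + 4·M_2 + 1·M_3 = 6(Δ_2 - Δ_1) = -96
Clamped end conditions give two more equations: 2h_0·M_0 + h_0·M_1 = 6(Δ_0 - s'(-1)) = -75 and h_2·M_2 + 2h_2·M_3 = 6(s'(2) - Δ_2) = 30.
Solving: M_0 = -66, M_1 = 57, M_2 = -48, M_3 = 39.
On [-1, 0], s(x) = 4 + 5/2·(x + 1) - 33·(x + 1)² + 41/2·(x + 1)³.
With (x + 1) = 2/3: s(-1/3) = -79/27.

-2.9259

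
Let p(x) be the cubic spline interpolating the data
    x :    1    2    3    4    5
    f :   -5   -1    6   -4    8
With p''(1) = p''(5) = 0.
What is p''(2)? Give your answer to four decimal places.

14.4643

Put M_i = p'' at the i-th knot. Here h = (1, 1, 1, 1) and Δ = (4, 7, -10, 12), so the interior equations h_(i-1)·M_(i-1) + 2(h_(i-1)+h_i)·M_i + h_i·M_(i+1) = 6(Δ_i − Δ_(i-1)) read
  1·M_0 + 4·M_1 + 1·M_2 = 6(Δ_1 - Δ_0) = 18
  1·M_1 + 4·M_2 + 1·M_3 = 6(Δ_2 - Δ_1) = -102
  1·M_2 + 4·M_3 + 1·M_4 = 6(Δ_3 - Δ_2) = 132
Natural end conditions: M_0 = M_4 = 0.
Forward elimination and back-substitution give M_0 = 0, M_1 = 405/28, M_2 = -279/7, M_3 = 1203/28, M_4 = 0.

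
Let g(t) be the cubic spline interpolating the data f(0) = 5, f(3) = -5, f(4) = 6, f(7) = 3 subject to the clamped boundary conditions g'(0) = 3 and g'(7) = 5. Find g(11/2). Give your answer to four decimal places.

Write σ_i for g''(x_i). With h_i = 3, 1, 3 and divided differences Δ_i = -10/3, 11, -1, the continuity of g' gives the tridiagonal system
  3·σ_0 + 8·σ_1 + 1·σ_2 = 6(Δ_1 - Δ_0) = 86
  1·σ_1 + 8·σ_2 + 3·σ_3 = 6(Δ_2 - Δ_1) = -72
Clamped end conditions give two more equations: 2h_0·σ_0 + h_0·σ_1 = 6(Δ_0 - g'(0)) = -38 and h_2·σ_2 + 2h_2·σ_3 = 6(g'(7) - Δ_2) = 36.
Forward elimination and back-substitution give σ_0 = -518/33, σ_1 = 206/11, σ_2 = -184/11, σ_3 = 158/11.
On [4, 7], g(t) = 6 + 94/11·(t - 4) - 92/11·(t - 4)² + 19/11·(t - 4)³.
With (t - 4) = 3/2: g(11/2) = 513/88.

5.8295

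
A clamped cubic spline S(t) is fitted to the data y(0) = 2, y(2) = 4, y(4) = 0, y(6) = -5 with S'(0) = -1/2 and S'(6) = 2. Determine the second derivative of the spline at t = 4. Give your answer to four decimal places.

-1.5667

With M_i denoting the second derivative at x_i, h_i = 2, 2, 2, and Δ_i = (y_(i+1) − y_i)/h_i = 1, -2, -5/2:
  2·M_0 + 8·M_1 + 2·M_2 = 6(Δ_1 - Δ_0) = -18
  2·M_1 + 8·M_2 + 2·M_3 = 6(Δ_2 - Δ_1) = -3
Clamped end conditions give two more equations: 2h_0·M_0 + h_0·M_1 = 6(Δ_0 - S'(0)) = 9 and h_2·M_2 + 2h_2·M_3 = 6(S'(6) - Δ_2) = 27.
Solving: M_0 = 109/30, M_1 = -83/30, M_2 = -47/30, M_3 = 113/15.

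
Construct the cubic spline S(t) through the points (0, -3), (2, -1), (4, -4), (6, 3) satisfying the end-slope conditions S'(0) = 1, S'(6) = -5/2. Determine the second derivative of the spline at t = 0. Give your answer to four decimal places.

2.2333

Let M_i = S''(x_i). Step sizes h_i = 2, 2, 2; slopes of the chords Δ_i = (y_(i+1) - y_i)/h_i = 1, -3/2, 7/2.
  2·M_0 + 8·M_1 + 2·M_2 = 6(Δ_1 - Δ_0) = -15
  2·M_1 + 8·M_2 + 2·M_3 = 6(Δ_2 - Δ_1) = 30
Clamped end conditions give two more equations: 2h_0·M_0 + h_0·M_1 = 6(Δ_0 - S'(0)) = 0 and h_2·M_2 + 2h_2·M_3 = 6(S'(6) - Δ_2) = -36.
Solving: M_0 = 67/30, M_1 = -67/15, M_2 = 122/15, M_3 = -196/15.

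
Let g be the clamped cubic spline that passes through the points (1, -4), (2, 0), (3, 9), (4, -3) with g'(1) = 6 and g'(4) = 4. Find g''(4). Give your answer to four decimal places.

With M_i denoting the second derivative at x_i, h_i = 1, 1, 1, and Δ_i = (y_(i+1) − y_i)/h_i = 4, 9, -12:
  1·M_0 + 4·M_1 + 1·M_2 = 6(Δ_1 - Δ_0) = 30
  1·M_1 + 4·M_2 + 1·M_3 = 6(Δ_2 - Δ_1) = -126
Clamped end conditions give two more equations: 2h_0·M_0 + h_0·M_1 = 6(Δ_0 - g'(1)) = -12 and h_2·M_2 + 2h_2·M_3 = 6(g'(4) - Δ_2) = 96.
Solving the tridiagonal system: M_0 = -58/3, M_1 = 80/3, M_2 = -172/3, M_3 = 230/3.

76.6667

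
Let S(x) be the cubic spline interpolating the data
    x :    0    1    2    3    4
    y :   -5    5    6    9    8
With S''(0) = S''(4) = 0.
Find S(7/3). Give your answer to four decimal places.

6.8519

Write σ_i for S''(x_i). With h_i = 1, 1, 1, 1 and divided differences Δ_i = 10, 1, 3, -1, the continuity of S' gives the tridiagonal system
  1·σ_0 + 4·σ_1 + 1·σ_2 = 6(Δ_1 - Δ_0) = -54
  1·σ_1 + 4·σ_2 + 1·σ_3 = 6(Δ_2 - Δ_1) = 12
  1·σ_2 + 4·σ_3 + 1·σ_4 = 6(Δ_3 - Δ_2) = -24
Natural end conditions: σ_0 = σ_4 = 0.
Hence σ_0 = 0, σ_1 = -63/4, σ_2 = 9, σ_3 = -33/4, σ_4 = 0.
On [2, 3], S(x) = 6 + 11/8·(x - 2) + 9/2·(x - 2)² - 23/8·(x - 2)³.
With (x - 2) = 1/3: S(7/3) = 185/27.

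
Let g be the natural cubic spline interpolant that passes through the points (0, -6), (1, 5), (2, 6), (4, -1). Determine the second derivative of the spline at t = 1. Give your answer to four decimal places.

Let σ_i = g''(x_i). Step sizes h_i = 1, 1, 2; slopes of the chords Δ_i = (y_(i+1) - y_i)/h_i = 11, 1, -7/2.
  1·σ_0 + 4·σ_1 + 1·σ_2 = 6(Δ_1 - Δ_0) = -60
  1·σ_1 + 6·σ_2 + 2·σ_3 = 6(Δ_2 - Δ_1) = -27
Natural end conditions: σ_0 = σ_3 = 0.
Solving: σ_0 = 0, σ_1 = -333/23, σ_2 = -48/23, σ_3 = 0.

-14.4783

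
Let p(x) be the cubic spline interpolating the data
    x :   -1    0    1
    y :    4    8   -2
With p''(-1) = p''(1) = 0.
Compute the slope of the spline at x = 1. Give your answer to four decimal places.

With σ_i denoting the second derivative at x_i, h_i = 1, 1, and Δ_i = (y_(i+1) − y_i)/h_i = 4, -10:
  1·σ_0 + 4·σ_1 + 1·σ_2 = 6(Δ_1 - Δ_0) = -84
Natural end conditions: σ_0 = σ_2 = 0.
Hence σ_0 = 0, σ_1 = -21, σ_2 = 0.
On [0, 1], p'(x) = b_1 + 2c_1·x + 3d_1·x² with b_1 = Δ_1 - h_1(2σ_1 + σ_2)/6 = -3, c_1 = σ_1/2 = -21/2, d_1 = (σ_2 - σ_1)/(6h_1) = 7/2. So p'(1) = -27/2.

-13.5000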